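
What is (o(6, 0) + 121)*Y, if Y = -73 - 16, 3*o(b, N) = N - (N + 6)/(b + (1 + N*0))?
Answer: -75205/7 ≈ -10744.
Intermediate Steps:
o(b, N) = N/3 - (6 + N)/(3*(1 + b)) (o(b, N) = (N - (N + 6)/(b + (1 + N*0)))/3 = (N - (6 + N)/(b + (1 + 0)))/3 = (N - (6 + N)/(b + 1))/3 = (N - (6 + N)/(1 + b))/3 = N/3 - (6 + N)/(3*(1 + b)))
Y = -89
(o(6, 0) + 121)*Y = ((-6 + 0*6)/(3*(1 + 6)) + 121)*(-89) = ((1/3)*(-6 + 0)/7 + 121)*(-89) = ((1/3)*(1/7)*(-6) + 121)*(-89) = (-2/7 + 121)*(-89) = (845/7)*(-89) = -75205/7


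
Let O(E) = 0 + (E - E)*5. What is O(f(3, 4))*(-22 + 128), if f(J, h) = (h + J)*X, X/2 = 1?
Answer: 0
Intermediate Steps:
X = 2 (X = 2*1 = 2)
f(J, h) = 2*J + 2*h (f(J, h) = (h + J)*2 = (J + h)*2 = 2*J + 2*h)
O(E) = 0 (O(E) = 0 + 0*5 = 0 + 0 = 0)
O(f(3, 4))*(-22 + 128) = 0*(-22 + 128) = 0*106 = 0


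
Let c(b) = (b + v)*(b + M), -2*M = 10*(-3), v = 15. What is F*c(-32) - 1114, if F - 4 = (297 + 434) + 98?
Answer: 239623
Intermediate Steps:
M = 15 (M = -5*(-3) = -½*(-30) = 15)
c(b) = (15 + b)² (c(b) = (b + 15)*(b + 15) = (15 + b)*(15 + b) = (15 + b)²)
F = 833 (F = 4 + ((297 + 434) + 98) = 4 + (731 + 98) = 4 + 829 = 833)
F*c(-32) - 1114 = 833*(225 + (-32)² + 30*(-32)) - 1114 = 833*(225 + 1024 - 960) - 1114 = 833*289 - 1114 = 240737 - 1114 = 239623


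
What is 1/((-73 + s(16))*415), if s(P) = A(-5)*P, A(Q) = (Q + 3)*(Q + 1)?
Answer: 1/22825 ≈ 4.3812e-5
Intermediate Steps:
A(Q) = (1 + Q)*(3 + Q) (A(Q) = (3 + Q)*(1 + Q) = (1 + Q)*(3 + Q))
s(P) = 8*P (s(P) = (3 + (-5)² + 4*(-5))*P = (3 + 25 - 20)*P = 8*P)
1/((-73 + s(16))*415) = 1/((-73 + 8*16)*415) = 1/((-73 + 128)*415) = 1/(55*415) = 1/22825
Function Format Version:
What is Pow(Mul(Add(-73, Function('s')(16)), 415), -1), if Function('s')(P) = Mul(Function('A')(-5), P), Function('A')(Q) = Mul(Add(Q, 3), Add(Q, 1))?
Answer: Rational(1, 22825) ≈ 4.3812e-5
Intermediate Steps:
Function('A')(Q) = Mul(Add(1, Q), Add(3, Q)) (Function('A')(Q) = Mul(Add(3, Q), Add(1, Q)) = Mul(Add(1, Q), Add(3, Q)))
Function('s')(P) = Mul(8, P) (Function('s')(P) = Mul(Add(3, Pow(-5, 2), Mul(4, -5)), P) = Mul(Add(3, 25, -20), P) = Mul(8, P))
Pow(Mul(Add(-73, Function('s')(16)), 415), -1) = Pow(Mul(Add(-73, Mul(8, 16)), 415), -1) = Pow(Mul(Add(-73, 128), 415), -1) = Pow(Mul(55, 415), -1) = Pow(22825, -1) = Rational(1, 22825)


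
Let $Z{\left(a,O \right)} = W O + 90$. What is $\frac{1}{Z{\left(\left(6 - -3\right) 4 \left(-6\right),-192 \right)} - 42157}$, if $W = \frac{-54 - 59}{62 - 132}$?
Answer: $- \frac{35}{1483193} \approx -2.3598 \cdot 10^{-5}$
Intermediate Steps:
$W = \frac{113}{70}$ ($W = - \frac{113}{-70} = \left(-113\right) \left(- \frac{1}{70}\right) = \frac{113}{70} \approx 1.6143$)
$Z{\left(a,O \right)} = 90 + \frac{113 O}{70}$ ($Z{\left(a,O \right)} = \frac{113 O}{70} + 90 = 90 + \frac{113 O}{70}$)
$\frac{1}{Z{\left(\left(6 - -3\right) 4 \left(-6\right),-192 \right)} - 42157} = \frac{1}{\left(90 + \frac{113}{70} \left(-192\right)\right) - 42157} = \frac{1}{\left(90 - \frac{10848}{35}\right) - 42157} = \frac{1}{- \frac{7698}{35} - 42157} = \frac{1}{- \frac{1483193}{35}} = - \frac{35}{1483193}$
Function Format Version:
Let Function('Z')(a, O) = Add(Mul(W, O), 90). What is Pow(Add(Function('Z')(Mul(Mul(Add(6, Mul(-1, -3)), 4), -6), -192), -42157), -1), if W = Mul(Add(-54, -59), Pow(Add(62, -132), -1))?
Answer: Rational(-35, 1483193) ≈ -2.3598e-5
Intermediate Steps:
W = Rational(113, 70) (W = Mul(-113, Pow(-70, -1)) = Mul(-113, Rational(-1, 70)) = Rational(113, 70) ≈ 1.6143)
Function('Z')(a, O) = Add(90, Mul(Rational(113, 70), O)) (Function('Z')(a, O) = Add(Mul(Rational(113, 70), O), 90) = Add(90, Mul(Rational(113, 70), O)))
Pow(Add(Function('Z')(Mul(Mul(Add(6, Mul(-1, -3)), 4), -6), -192), -42157), -1) = Pow(Add(Add(90, Mul(Rational(113, 70), -192)), -42157), -1) = Pow(Add(Add(90, Rational(-10848, 35)), -42157), -1) = Pow(Add(Rational(-7698, 35), -42157), -1) = Pow(Rational(-1483193, 35), -1) = Rational(-35, 1483193)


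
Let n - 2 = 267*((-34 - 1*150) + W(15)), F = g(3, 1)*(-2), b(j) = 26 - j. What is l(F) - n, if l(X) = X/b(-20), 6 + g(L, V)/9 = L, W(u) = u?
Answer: 1037810/23 ≈ 45122.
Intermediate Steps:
g(L, V) = -54 + 9*L
F = 54 (F = (-54 + 9*3)*(-2) = (-54 + 27)*(-2) = -27*(-2) = 54)
l(X) = X/46 (l(X) = X/(26 - 1*(-20)) = X/(26 + 20) = X/46)
n = -45121 (n = 2 + 267*((-34 - 1*150) + 15) = 2 + 267*((-34 - 150) + 15) = 2 + 267*(-184 + 15) = 2 + 267*(-169) = 2 - 45123 = -45121)
l(F) - n = (1/46)*54 - 1*(-45121) = 27/23 + 45121 = 1037810/23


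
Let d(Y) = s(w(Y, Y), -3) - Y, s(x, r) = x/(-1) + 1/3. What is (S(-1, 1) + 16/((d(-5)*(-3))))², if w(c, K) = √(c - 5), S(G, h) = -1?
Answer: (96*√10 + 467*I)/(48*√10 + 83*I) ≈ 2.8347 + 1.5266*I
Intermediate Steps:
w(c, K) = √(-5 + c)
s(x, r) = ⅓ - x (s(x, r) = x*(-1) + 1*(⅓) = -x + ⅓ = ⅓ - x)
d(Y) = ⅓ - Y - √(-5 + Y) (d(Y) = (⅓ - √(-5 + Y)) - Y = ⅓ - Y - √(-5 + Y))
(S(-1, 1) + 16/((d(-5)*(-3))))² = (-1 + 16/(((⅓ - 1*(-5) - √(-5 - 5))*(-3))))² = (-1 + 16/(((⅓ + 5 - √(-10))*(-3))))² = (-1 + 16/(((⅓ + 5 - I*√10)*(-3))))² = (-1 + 16/(((16/3 - I*√10)*(-3))))² = (-1 + 16/(-16 + 3*I*√10))²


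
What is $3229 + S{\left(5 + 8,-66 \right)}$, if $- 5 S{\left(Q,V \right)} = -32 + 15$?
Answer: $\frac{16162}{5} \approx 3232.4$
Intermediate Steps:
$S{\left(Q,V \right)} = \frac{17}{5}$ ($S{\left(Q,V \right)} = - \frac{-32 + 15}{5} = \left(- \frac{1}{5}\right) \left(-17\right) = \frac{17}{5}$)
$3229 + S{\left(5 + 8,-66 \right)} = 3229 + \frac{17}{5} = \frac{16162}{5}$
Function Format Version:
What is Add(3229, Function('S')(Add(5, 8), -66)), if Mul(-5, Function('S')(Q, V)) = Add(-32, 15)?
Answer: Rational(16162, 5) ≈ 3232.4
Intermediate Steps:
Function('S')(Q, V) = Rational(17, 5) (Function('S')(Q, V) = Mul(Rational(-1, 5), Add(-32, 15)) = Mul(Rational(-1, 5), -17) = Rational(17, 5))
Add(3229, Function('S')(Add(5, 8), -66)) = Add(3229, Rational(17, 5)) = Rational(16162, 5)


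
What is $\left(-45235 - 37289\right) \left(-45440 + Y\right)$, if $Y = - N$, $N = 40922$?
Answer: $7126937688$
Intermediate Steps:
$Y = -40922$ ($Y = \left(-1\right) 40922 = -40922$)
$\left(-45235 - 37289\right) \left(-45440 + Y\right) = \left(-45235 - 37289\right) \left(-45440 - 40922\right) = \left(-45235 - 37289\right) \left(-86362\right) = \left(-82524\right) \left(-86362\right) = 7126937688$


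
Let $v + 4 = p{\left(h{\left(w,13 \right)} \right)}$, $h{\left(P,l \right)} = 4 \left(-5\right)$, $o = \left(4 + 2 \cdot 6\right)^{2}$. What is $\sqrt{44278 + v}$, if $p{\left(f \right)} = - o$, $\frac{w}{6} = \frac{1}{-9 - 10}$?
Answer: $\sqrt{44018} \approx 209.8$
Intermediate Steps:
$o = 256$ ($o = \left(4 + 12\right)^{2} = 16^{2} = 256$)
$w = - \frac{6}{19}$ ($w = \frac{6}{-9 - 10} = \frac{6}{-19} = 6 \left(- \frac{1}{19}\right) = - \frac{6}{19} \approx -0.31579$)
$h{\left(P,l \right)} = -20$
$p{\left(f \right)} = -256$ ($p{\left(f \right)} = \left(-1\right) 256 = -256$)
$v = -260$ ($v = -4 - 256 = -260$)
$\sqrt{44278 + v} = \sqrt{44278 - 260} = \sqrt{44018}$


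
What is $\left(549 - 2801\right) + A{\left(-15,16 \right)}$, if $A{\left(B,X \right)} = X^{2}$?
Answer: $-1996$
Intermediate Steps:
$\left(549 - 2801\right) + A{\left(-15,16 \right)} = \left(549 - 2801\right) + 16^{2} = -2252 + 256 = -1996$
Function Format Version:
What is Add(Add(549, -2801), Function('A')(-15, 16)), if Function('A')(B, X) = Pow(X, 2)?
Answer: -1996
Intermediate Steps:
Add(Add(549, -2801), Function('A')(-15, 16)) = Add(Add(549, -2801), Pow(16, 2)) = Add(-2252, 256) = -1996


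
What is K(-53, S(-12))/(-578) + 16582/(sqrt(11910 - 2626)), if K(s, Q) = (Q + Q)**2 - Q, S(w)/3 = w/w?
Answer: -33/578 + 8291*sqrt(2321)/2321 ≈ 172.04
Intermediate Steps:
S(w) = 3 (S(w) = 3*(w/w) = 3*1 = 3)
K(s, Q) = -Q + 4*Q**2 (K(s, Q) = (2*Q)**2 - Q = 4*Q**2 - Q = -Q + 4*Q**2)
K(-53, S(-12))/(-578) + 16582/(sqrt(11910 - 2626)) = (3*(-1 + 4*3))/(-578) + 16582/(sqrt(11910 - 2626)) = (3*(-1 + 12))*(-1/578) + 16582/(sqrt(9284)) = (3*11)*(-1/578) + 16582/((2*sqrt(2321))) = 33*(-1/578) + 16582*(sqrt(2321)/4642) = -33/578 + 8291*sqrt(2321)/2321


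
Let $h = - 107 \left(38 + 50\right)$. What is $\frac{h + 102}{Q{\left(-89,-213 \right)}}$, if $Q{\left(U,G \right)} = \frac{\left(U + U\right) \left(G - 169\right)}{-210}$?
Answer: $\frac{488985}{16999} \approx 28.766$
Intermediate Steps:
$Q{\left(U,G \right)} = - \frac{U \left(-169 + G\right)}{105}$ ($Q{\left(U,G \right)} = 2 U \left(-169 + G\right) \left(- \frac{1}{210}\right) = - \frac{U \left(-169 + G\right)}{105}$)
$h = -9416$ ($h = \left(-107\right) 88 = -9416$)
$\frac{h + 102}{Q{\left(-89,-213 \right)}} = \frac{-9416 + 102}{\frac{1}{105} \left(-89\right) \left(169 - -213\right)} = - \frac{9314}{\frac{1}{105} \left(-89\right) \left(169 + 213\right)} = - \frac{9314}{\frac{1}{105} \left(-89\right) 382} = - \frac{9314}{- \frac{33998}{105}} = \left(-9314\right) \left(- \frac{105}{33998}\right) = \frac{488985}{16999}$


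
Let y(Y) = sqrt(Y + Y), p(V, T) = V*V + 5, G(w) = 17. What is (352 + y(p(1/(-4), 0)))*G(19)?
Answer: 5984 + 153*sqrt(2)/4 ≈ 6038.1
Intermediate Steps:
p(V, T) = 5 + V**2 (p(V, T) = V**2 + 5 = 5 + V**2)
y(Y) = sqrt(2)*sqrt(Y) (y(Y) = sqrt(2*Y) = sqrt(2)*sqrt(Y))
(352 + y(p(1/(-4), 0)))*G(19) = (352 + sqrt(2)*sqrt(5 + (1/(-4))**2))*17 = (352 + sqrt(2)*sqrt(5 + (-1/4)**2))*17 = (352 + sqrt(2)*sqrt(5 + 1/16))*17 = (352 + sqrt(2)*sqrt(81/16))*17 = (352 + sqrt(2)*(9/4))*17 = (352 + 9*sqrt(2)/4)*17 = 5984 + 153*sqrt(2)/4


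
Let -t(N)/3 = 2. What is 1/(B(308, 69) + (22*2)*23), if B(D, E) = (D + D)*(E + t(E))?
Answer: 1/39820 ≈ 2.5113e-5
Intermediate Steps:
t(N) = -6 (t(N) = -3*2 = -6)
B(D, E) = 2*D*(-6 + E) (B(D, E) = (D + D)*(E - 6) = (2*D)*(-6 + E) = 2*D*(-6 + E))
1/(B(308, 69) + (22*2)*23) = 1/(2*308*(-6 + 69) + (22*2)*23) = 1/(2*308*63 + 44*23) = 1/(38808 + 1012) = 1/39820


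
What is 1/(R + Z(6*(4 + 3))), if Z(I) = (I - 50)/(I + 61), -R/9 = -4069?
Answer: 103/3771955 ≈ 2.7307e-5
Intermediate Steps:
R = 36621 (R = -9*(-4069) = 36621)
Z(I) = (-50 + I)/(61 + I)
1/(R + Z(6*(4 + 3))) = 1/(36621 + (-50 + 6*(4 + 3))/(61 + 6*(4 + 3))) = 1/(36621 + (-50 + 6*7)/(61 + 6*7)) = 1/(36621 + (-50 + 42)/(61 + 42)) = 1/(36621 - 8/103) = 1/(3771955/103) = 103/3771955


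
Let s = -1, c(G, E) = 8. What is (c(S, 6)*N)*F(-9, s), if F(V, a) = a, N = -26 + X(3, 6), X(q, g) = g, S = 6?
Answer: 160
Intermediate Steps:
N = -20 (N = -26 + 6 = -20)
(c(S, 6)*N)*F(-9, s) = (8*(-20))*(-1) = -160*(-1) = 160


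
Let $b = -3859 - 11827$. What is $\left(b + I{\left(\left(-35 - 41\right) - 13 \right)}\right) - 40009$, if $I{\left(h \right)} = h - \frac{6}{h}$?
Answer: $- \frac{4964770}{89} \approx -55784.0$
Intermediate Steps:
$b = -15686$
$\left(b + I{\left(\left(-35 - 41\right) - 13 \right)}\right) - 40009 = \left(-15686 - \left(89 + \frac{6}{\left(-35 - 41\right) - 13}\right)\right) - 40009 = \left(-15686 - \left(89 + \frac{6}{-76 - 13}\right)\right) - 40009 = \left(-15686 - \left(89 + \frac{6}{-89}\right)\right) - 40009 = \left(-15686 - \frac{7915}{89}\right) - 40009 = - \frac{1403969}{89} - 40009 = - \frac{4964770}{89}$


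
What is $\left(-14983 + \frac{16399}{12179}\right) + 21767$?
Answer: $\frac{82638735}{12179} \approx 6785.3$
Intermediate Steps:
$\left(-14983 + \frac{16399}{12179}\right) + 21767 = - \frac{182461558}{12179} + 21767 = \frac{82638735}{12179}$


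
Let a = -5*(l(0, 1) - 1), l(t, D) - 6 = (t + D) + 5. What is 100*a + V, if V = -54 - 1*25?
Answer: -5579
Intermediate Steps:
l(t, D) = 11 + D + t (l(t, D) = 6 + ((t + D) + 5) = 6 + ((D + t) + 5) = 6 + (5 + D + t) = 11 + D + t)
V = -79 (V = -54 - 25 = -79)
a = -55 (a = -5*((11 + 1 + 0) - 1) = -5*(12 - 1) = -5*11 = -55)
100*a + V = 100*(-55) - 79 = -5500 - 79 = -5579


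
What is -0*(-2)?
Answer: 0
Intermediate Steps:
-0*(-2) = -47*0 = 0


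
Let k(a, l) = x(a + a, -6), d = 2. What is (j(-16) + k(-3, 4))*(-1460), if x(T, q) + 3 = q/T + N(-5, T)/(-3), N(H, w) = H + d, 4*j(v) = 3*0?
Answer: 1460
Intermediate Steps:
j(v) = 0 (j(v) = (3*0)/4 = (1/4)*0 = 0)
N(H, w) = 2 + H (N(H, w) = H + 2 = 2 + H)
x(T, q) = -2 + q/T (x(T, q) = -3 + (q/T + (2 - 5)/(-3)) = -3 + (q/T - 3*(-1/3)) = -3 + (q/T + 1) = -3 + (1 + q/T) = -2 + q/T)
k(a, l) = -2 - 3/a (k(a, l) = -2 - 6/(a + a) = -2 - 6*1/(2*a) = -2 - 3/a)
(j(-16) + k(-3, 4))*(-1460) = (0 + (-2 - 3/(-3)))*(-1460) = (0 + (-2 - 3*(-1/3)))*(-1460) = (0 + (-2 + 1))*(-1460) = (0 - 1)*(-1460) = -1*(-1460) = 1460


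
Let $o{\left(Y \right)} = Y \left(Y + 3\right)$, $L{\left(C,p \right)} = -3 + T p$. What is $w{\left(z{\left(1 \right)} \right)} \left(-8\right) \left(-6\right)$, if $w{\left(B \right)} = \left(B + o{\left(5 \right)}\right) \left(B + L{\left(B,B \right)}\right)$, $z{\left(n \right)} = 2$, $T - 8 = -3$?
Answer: $18144$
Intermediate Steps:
$T = 5$ ($T = 8 - 3 = 5$)
$L{\left(C,p \right)} = -3 + 5 p$
$o{\left(Y \right)} = Y \left(3 + Y\right)$
$w{\left(B \right)} = \left(-3 + 6 B\right) \left(40 + B\right)$ ($w{\left(B \right)} = \left(B + 5 \left(3 + 5\right)\right) \left(B + \left(-3 + 5 B\right)\right) = \left(B + 5 \cdot 8\right) \left(-3 + 6 B\right) = \left(B + 40\right) \left(-3 + 6 B\right) = \left(40 + B\right) \left(-3 + 6 B\right) = \left(-3 + 6 B\right) \left(40 + B\right)$)
$w{\left(z{\left(1 \right)} \right)} \left(-8\right) \left(-6\right) = \left(-120 + 6 \cdot 2^{2} + 237 \cdot 2\right) \left(-8\right) \left(-6\right) = \left(-120 + 6 \cdot 4 + 474\right) \left(-8\right) \left(-6\right) = \left(-120 + 24 + 474\right) \left(-8\right) \left(-6\right) = 378 \left(-8\right) \left(-6\right) = \left(-3024\right) \left(-6\right) = 18144$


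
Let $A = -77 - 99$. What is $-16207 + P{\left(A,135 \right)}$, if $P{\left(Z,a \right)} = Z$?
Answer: $-16383$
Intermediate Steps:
$A = -176$
$-16207 + P{\left(A,135 \right)} = -16207 - 176 = -16383$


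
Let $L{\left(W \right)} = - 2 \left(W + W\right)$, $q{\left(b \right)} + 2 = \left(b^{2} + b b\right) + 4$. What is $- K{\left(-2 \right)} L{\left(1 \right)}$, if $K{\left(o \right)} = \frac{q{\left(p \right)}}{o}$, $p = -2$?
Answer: $-20$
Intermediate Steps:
$q{\left(b \right)} = 2 + 2 b^{2}$ ($q{\left(b \right)} = -2 + \left(\left(b^{2} + b b\right) + 4\right) = -2 + \left(\left(b^{2} + b^{2}\right) + 4\right) = -2 + \left(2 b^{2} + 4\right) = -2 + \left(4 + 2 b^{2}\right) = 2 + 2 b^{2}$)
$L{\left(W \right)} = - 4 W$ ($L{\left(W \right)} = - 2 \cdot 2 W = - 4 W$)
$K{\left(o \right)} = \frac{10}{o}$ ($K{\left(o \right)} = \frac{2 + 2 \left(-2\right)^{2}}{o} = \frac{2 + 2 \cdot 4}{o} = \frac{2 + 8}{o} = \frac{10}{o}$)
$- K{\left(-2 \right)} L{\left(1 \right)} = - \frac{10}{-2} \left(\left(-4\right) 1\right) = - \frac{10 \left(-1\right)}{2} \left(-4\right) = \left(-1\right) \left(-5\right) \left(-4\right) = 5 \left(-4\right) = -20$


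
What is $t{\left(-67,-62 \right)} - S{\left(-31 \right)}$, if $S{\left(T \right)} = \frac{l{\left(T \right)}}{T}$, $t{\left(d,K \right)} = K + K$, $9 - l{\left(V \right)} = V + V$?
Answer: $- \frac{3773}{31} \approx -121.71$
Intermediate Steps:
$l{\left(V \right)} = 9 - 2 V$ ($l{\left(V \right)} = 9 - \left(V + V\right) = 9 - 2 V$)
$t{\left(d,K \right)} = 2 K$
$S{\left(T \right)} = \frac{9 - 2 T}{T}$
$t{\left(-67,-62 \right)} - S{\left(-31 \right)} = 2 \left(-62\right) - \left(-2 + \frac{9}{-31}\right) = -124 - \left(-2 + 9 \left(- \frac{1}{31}\right)\right) = -124 - \left(-2 - \frac{9}{31}\right) = -124 - - \frac{71}{31} = -124 + \frac{71}{31} = - \frac{3773}{31}$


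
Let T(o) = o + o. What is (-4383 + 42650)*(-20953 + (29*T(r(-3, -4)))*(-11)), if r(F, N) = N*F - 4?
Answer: -997123219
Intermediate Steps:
r(F, N) = -4 + F*N (r(F, N) = F*N - 4 = -4 + F*N)
T(o) = 2*o
(-4383 + 42650)*(-20953 + (29*T(r(-3, -4)))*(-11)) = (-4383 + 42650)*(-20953 + (29*(2*(-4 - 3*(-4))))*(-11)) = 38267*(-20953 + (29*(2*(-4 + 12)))*(-11)) = 38267*(-20953 + (29*(2*8))*(-11)) = 38267*(-20953 + (29*16)*(-11)) = 38267*(-20953 + 464*(-11)) = 38267*(-20953 - 5104) = 38267*(-26057) = -997123219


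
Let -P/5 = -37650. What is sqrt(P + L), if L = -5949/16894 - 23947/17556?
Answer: sqrt(174560395277237763)/962958 ≈ 433.88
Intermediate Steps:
L = -3305203/1925916 (L = -5949*1/16894 - 23947*1/17556 = -5949/16894 - 311/228 = -3305203/1925916 ≈ -1.7162)
P = 188250 (P = -5*(-37650) = 188250)
sqrt(P + L) = sqrt(188250 - 3305203/1925916) = sqrt(362550381797/1925916) = sqrt(174560395277237763)/962958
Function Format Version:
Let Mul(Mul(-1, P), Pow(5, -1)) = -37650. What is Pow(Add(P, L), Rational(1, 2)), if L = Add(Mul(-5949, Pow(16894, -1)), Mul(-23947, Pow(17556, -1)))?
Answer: Mul(Rational(1, 962958), Pow(174560395277237763, Rational(1, 2))) ≈ 433.88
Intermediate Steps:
L = Rational(-3305203, 1925916) (L = Add(Mul(-5949, Rational(1, 16894)), Mul(-23947, Rational(1, 17556))) = Add(Rational(-5949, 16894), Rational(-311, 228)) = Rational(-3305203, 1925916) ≈ -1.7162)
P = 188250 (P = Mul(-5, -37650) = 188250)
Pow(Add(P, L), Rational(1, 2)) = Pow(Add(188250, Rational(-3305203, 1925916)), Rational(1, 2)) = Pow(Rational(362550381797, 1925916), Rational(1, 2)) = Mul(Rational(1, 962958), Pow(174560395277237763, Rational(1, 2)))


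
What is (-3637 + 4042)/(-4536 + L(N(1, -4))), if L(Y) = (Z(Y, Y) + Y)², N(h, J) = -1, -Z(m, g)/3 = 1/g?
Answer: -405/4532 ≈ -0.089365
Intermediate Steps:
Z(m, g) = -3/g
L(Y) = (Y - 3/Y)² (L(Y) = (-3/Y + Y)² = (Y - 3/Y)²)
(-3637 + 4042)/(-4536 + L(N(1, -4))) = (-3637 + 4042)/(-4536 + (-3 + (-1)²)²/(-1)²) = 405/(-4536 + 1*(-3 + 1)²) = 405/(-4536 + 1*(-2)²) = 405/(-4536 + 1*4) = 405/(-4536 + 4) = 405/(-4532) = 405*(-1/4532) = -405/4532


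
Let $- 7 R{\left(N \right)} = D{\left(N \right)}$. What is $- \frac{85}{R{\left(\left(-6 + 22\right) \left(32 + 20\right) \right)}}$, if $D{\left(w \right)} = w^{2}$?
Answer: $\frac{595}{692224} \approx 0.00085955$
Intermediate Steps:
$R{\left(N \right)} = - \frac{N^{2}}{7}$
$- \frac{85}{R{\left(\left(-6 + 22\right) \left(32 + 20\right) \right)}} = - \frac{85}{\left(- \frac{1}{7}\right) \left(\left(-6 + 22\right) \left(32 + 20\right)\right)^{2}} = - \frac{85}{\left(- \frac{1}{7}\right) \left(16 \cdot 52\right)^{2}} = - \frac{85}{\left(- \frac{1}{7}\right) 832^{2}} = - \frac{85}{\left(- \frac{1}{7}\right) 692224} = - \frac{85}{- \frac{692224}{7}} = \left(-85\right) \left(- \frac{7}{692224}\right) = \frac{595}{692224}$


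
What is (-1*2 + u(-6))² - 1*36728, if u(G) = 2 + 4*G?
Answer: -36152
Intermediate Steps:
(-1*2 + u(-6))² - 1*36728 = (-1*2 + (2 + 4*(-6)))² - 1*36728 = (-2 + (2 - 24))² - 36728 = (-2 - 22)² - 36728 = (-24)² - 36728 = 576 - 36728 = -36152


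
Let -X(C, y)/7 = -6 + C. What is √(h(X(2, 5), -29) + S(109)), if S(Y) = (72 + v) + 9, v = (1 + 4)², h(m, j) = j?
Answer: √77 ≈ 8.7750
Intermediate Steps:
X(C, y) = 42 - 7*C (X(C, y) = -7*(-6 + C) = 42 - 7*C)
v = 25 (v = 5² = 25)
S(Y) = 106 (S(Y) = (72 + 25) + 9 = 97 + 9 = 106)
√(h(X(2, 5), -29) + S(109)) = √(-29 + 106) = √77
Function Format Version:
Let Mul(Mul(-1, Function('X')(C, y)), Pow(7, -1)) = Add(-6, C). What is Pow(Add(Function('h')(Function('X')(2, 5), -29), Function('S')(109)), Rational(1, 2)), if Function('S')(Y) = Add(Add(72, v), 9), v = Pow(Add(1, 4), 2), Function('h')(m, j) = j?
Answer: Pow(77, Rational(1, 2)) ≈ 8.7750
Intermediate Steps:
Function('X')(C, y) = Add(42, Mul(-7, C)) (Function('X')(C, y) = Mul(-7, Add(-6, C)) = Add(42, Mul(-7, C)))
v = 25 (v = Pow(5, 2) = 25)
Function('S')(Y) = 106 (Function('S')(Y) = Add(Add(72, 25), 9) = Add(97, 9) = 106)
Pow(Add(Function('h')(Function('X')(2, 5), -29), Function('S')(109)), Rational(1, 2)) = Pow(Add(-29, 106), Rational(1, 2)) = Pow(77, Rational(1, 2))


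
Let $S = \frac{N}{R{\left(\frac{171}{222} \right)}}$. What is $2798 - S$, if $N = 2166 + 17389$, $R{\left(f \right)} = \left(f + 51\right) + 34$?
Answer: $\frac{16311836}{6347} \approx 2570.0$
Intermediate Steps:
$R{\left(f \right)} = 85 + f$ ($R{\left(f \right)} = \left(51 + f\right) + 34 = 85 + f$)
$N = 19555$
$S = \frac{1447070}{6347}$ ($S = \frac{19555}{85 + \frac{171}{222}} = \frac{19555}{85 + 171 \cdot \frac{1}{222}} = \frac{19555}{85 + \frac{57}{74}} = \frac{19555}{\frac{6347}{74}} = 19555 \cdot \frac{74}{6347} = \frac{1447070}{6347} \approx 227.99$)
$2798 - S = 2798 - \frac{1447070}{6347} = \frac{16311836}{6347}$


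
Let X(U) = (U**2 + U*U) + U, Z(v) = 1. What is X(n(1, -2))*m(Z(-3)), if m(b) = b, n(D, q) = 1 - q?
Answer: 21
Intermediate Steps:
X(U) = U + 2*U**2 (X(U) = (U**2 + U**2) + U = 2*U**2 + U = U + 2*U**2)
X(n(1, -2))*m(Z(-3)) = ((1 - 1*(-2))*(1 + 2*(1 - 1*(-2))))*1 = ((1 + 2)*(1 + 2*(1 + 2)))*1 = (3*(1 + 2*3))*1 = (3*(1 + 6))*1 = (3*7)*1 = 21*1 = 21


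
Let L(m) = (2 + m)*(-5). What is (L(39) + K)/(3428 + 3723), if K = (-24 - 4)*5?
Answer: -345/7151 ≈ -0.048245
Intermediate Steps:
L(m) = -10 - 5*m
K = -140 (K = -28*5 = -140)
(L(39) + K)/(3428 + 3723) = ((-10 - 5*39) - 140)/(3428 + 3723) = ((-10 - 195) - 140)/7151 = (-205 - 140)*(1/7151) = -345*1/7151 = -345/7151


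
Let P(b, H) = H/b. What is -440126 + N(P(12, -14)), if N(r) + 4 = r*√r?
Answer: -440130 - 7*I*√42/36 ≈ -4.4013e+5 - 1.2601*I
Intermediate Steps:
N(r) = -4 + r^(3/2) (N(r) = -4 + r*√r = -4 + r^(3/2))
-440126 + N(P(12, -14)) = -440126 + (-4 + (-14/12)^(3/2)) = -440126 + (-4 + (-14*1/12)^(3/2)) = -440126 + (-4 + (-7/6)^(3/2)) = -440126 + (-4 - 7*I*√42/36) = -440130 - 7*I*√42/36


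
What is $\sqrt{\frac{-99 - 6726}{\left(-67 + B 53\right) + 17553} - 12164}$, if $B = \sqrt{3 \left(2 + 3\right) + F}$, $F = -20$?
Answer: $\sqrt{\frac{-212706529 - 644692 i \sqrt{5}}{17486 + 53 i \sqrt{5}}} \approx 2.0 \cdot 10^{-5} + 110.29 i$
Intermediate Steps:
$B = i \sqrt{5}$ ($B = \sqrt{3 \left(2 + 3\right) - 20} = \sqrt{3 \cdot 5 - 20} = \sqrt{15 - 20} = \sqrt{-5} = i \sqrt{5} \approx 2.2361 i$)
$\sqrt{\frac{-99 - 6726}{\left(-67 + B 53\right) + 17553} - 12164} = \sqrt{\frac{-99 - 6726}{\left(-67 + i \sqrt{5} \cdot 53\right) + 17553} - 12164} = \sqrt{- \frac{6825}{\left(-67 + 53 i \sqrt{5}\right) + 17553} - 12164} = \sqrt{- \frac{6825}{17486 + 53 i \sqrt{5}} - 12164} = \sqrt{-12164 - \frac{6825}{17486 + 53 i \sqrt{5}}}$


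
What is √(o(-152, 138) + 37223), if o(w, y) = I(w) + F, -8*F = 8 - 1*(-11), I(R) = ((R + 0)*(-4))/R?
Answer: √595466/4 ≈ 192.92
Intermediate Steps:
I(R) = -4 (I(R) = (R*(-4))/R = (-4*R)/R = -4)
F = -19/8 (F = -(8 - 1*(-11))/8 = -(8 + 11)/8 = -⅛*19 = -19/8 ≈ -2.3750)
o(w, y) = -51/8 (o(w, y) = -4 - 19/8 = -51/8)
√(o(-152, 138) + 37223) = √(-51/8 + 37223) = √(297733/8) = √595466/4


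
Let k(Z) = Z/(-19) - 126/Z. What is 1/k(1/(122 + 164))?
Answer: -5434/195819625 ≈ -2.7750e-5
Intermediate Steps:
k(Z) = -126/Z - Z/19 (k(Z) = Z*(-1/19) - 126/Z = -Z/19 - 126/Z = -126/Z - Z/19)
1/k(1/(122 + 164)) = 1/(-126/(1/(122 + 164)) - 1/(19*(122 + 164))) = 1/(-126/(1/286) - 1/19/286) = 1/(-126/1/286 - 1/19*1/286) = 1/(-126*286 - 1/5434) = 1/(-36036 - 1/5434) = 1/(-195819625/5434) = -5434/195819625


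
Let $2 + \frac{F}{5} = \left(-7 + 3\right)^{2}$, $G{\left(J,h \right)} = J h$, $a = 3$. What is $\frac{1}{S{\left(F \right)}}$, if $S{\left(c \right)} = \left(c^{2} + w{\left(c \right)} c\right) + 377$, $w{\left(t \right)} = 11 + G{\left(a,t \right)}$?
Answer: $\frac{1}{20747} \approx 4.82 \cdot 10^{-5}$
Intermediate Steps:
$w{\left(t \right)} = 11 + 3 t$
$F = 70$ ($F = -10 + 5 \left(-7 + 3\right)^{2} = -10 + 5 \left(-4\right)^{2} = -10 + 5 \cdot 16 = -10 + 80 = 70$)
$S{\left(c \right)} = 377 + c^{2} + c \left(11 + 3 c\right)$ ($S{\left(c \right)} = \left(c^{2} + \left(11 + 3 c\right) c\right) + 377 = \left(c^{2} + c \left(11 + 3 c\right)\right) + 377 = 377 + c^{2} + c \left(11 + 3 c\right)$)
$\frac{1}{S{\left(F \right)}} = \frac{1}{377 + 4 \cdot 70^{2} + 11 \cdot 70} = \frac{1}{377 + 4 \cdot 4900 + 770} = \frac{1}{377 + 19600 + 770} = \frac{1}{20747}$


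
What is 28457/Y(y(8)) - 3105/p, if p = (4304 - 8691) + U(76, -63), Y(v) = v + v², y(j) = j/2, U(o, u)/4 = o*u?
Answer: 669911423/470780 ≈ 1423.0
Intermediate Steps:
U(o, u) = 4*o*u (U(o, u) = 4*(o*u) = 4*o*u)
y(j) = j/2 (y(j) = j*(½) = j/2)
p = -23539 (p = (4304 - 8691) + 4*76*(-63) = -4387 - 19152 = -23539)
28457/Y(y(8)) - 3105/p = 28457/((((½)*8)*(1 + (½)*8))) - 3105/(-23539) = 28457/((4*(1 + 4))) - 3105*(-1/23539) = 28457/((4*5)) + 3105/23539 = 28457/20 + 3105/23539 = 669911423/470780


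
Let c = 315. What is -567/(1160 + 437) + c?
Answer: 502488/1597 ≈ 314.65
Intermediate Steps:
-567/(1160 + 437) + c = -567/(1160 + 437) + 315 = -567/1597 + 315 = 502488/1597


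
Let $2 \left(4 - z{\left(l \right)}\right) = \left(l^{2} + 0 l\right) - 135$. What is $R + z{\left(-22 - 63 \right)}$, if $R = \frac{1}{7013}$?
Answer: $- \frac{24833032}{7013} \approx -3541.0$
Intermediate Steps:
$z{\left(l \right)} = \frac{143}{2} - \frac{l^{2}}{2}$ ($z{\left(l \right)} = 4 - \frac{\left(l^{2} + 0 l\right) - 135}{2} = 4 - \frac{\left(l^{2} + 0\right) - 135}{2} = 4 - \frac{l^{2} - 135}{2} = 4 - \frac{-135 + l^{2}}{2} = 4 - \left(- \frac{135}{2} + \frac{l^{2}}{2}\right) = \frac{143}{2} - \frac{l^{2}}{2}$)
$R = \frac{1}{7013} \approx 0.00014259$
$R + z{\left(-22 - 63 \right)} = \frac{1}{7013} + \left(\frac{143}{2} - \frac{\left(-22 - 63\right)^{2}}{2}\right) = \frac{1}{7013} + \left(\frac{143}{2} - \frac{\left(-85\right)^{2}}{2}\right) = \frac{1}{7013} + \left(\frac{143}{2} - \frac{7225}{2}\right) = \frac{1}{7013} - 3541 = - \frac{24833032}{7013}$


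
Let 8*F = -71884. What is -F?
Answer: 17971/2 ≈ 8985.5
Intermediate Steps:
F = -17971/2 (F = (⅛)*(-71884) = -17971/2 ≈ -8985.5)
-F = -1*(-17971/2) = 17971/2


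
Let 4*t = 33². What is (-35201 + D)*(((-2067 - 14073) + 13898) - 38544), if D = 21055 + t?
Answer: 1131709535/2 ≈ 5.6585e+8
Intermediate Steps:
t = 1089/4 (t = (¼)*33² = (¼)*1089 = 1089/4 ≈ 272.25)
D = 85309/4 (D = 21055 + 1089/4 = 85309/4 ≈ 21327.)
(-35201 + D)*(((-2067 - 14073) + 13898) - 38544) = (-35201 + 85309/4)*(((-2067 - 14073) + 13898) - 38544) = -55495*((-16140 + 13898) - 38544)/4 = -55495*(-2242 - 38544)/4 = -55495/4*(-40786) = 1131709535/2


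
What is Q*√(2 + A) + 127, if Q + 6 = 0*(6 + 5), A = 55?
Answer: 127 - 6*√57 ≈ 81.701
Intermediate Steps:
Q = -6 (Q = -6 + 0*(6 + 5) = -6 + 0*11 = -6 + 0 = -6)
Q*√(2 + A) + 127 = -6*√(2 + 55) + 127 = -6*√57 + 127 = 127 - 6*√57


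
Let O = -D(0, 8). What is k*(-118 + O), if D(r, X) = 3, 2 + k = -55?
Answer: 6897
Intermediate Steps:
k = -57 (k = -2 - 55 = -57)
O = -3 (O = -1*3 = -3)
k*(-118 + O) = -57*(-118 - 3) = -57*(-121) = 6897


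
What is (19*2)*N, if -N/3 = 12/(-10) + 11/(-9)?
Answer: 4142/15 ≈ 276.13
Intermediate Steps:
N = 109/15 (N = -3*(12/(-10) + 11/(-9)) = -3*(12*(-⅒) + 11*(-⅑)) = -3*(-6/5 - 11/9) = -3*(-109/45) = 109/15 ≈ 7.2667)
(19*2)*N = (19*2)*(109/15) = 38*(109/15) = 4142/15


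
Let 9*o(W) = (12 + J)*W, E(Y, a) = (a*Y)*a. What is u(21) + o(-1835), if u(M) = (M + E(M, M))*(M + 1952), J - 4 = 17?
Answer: 54919973/3 ≈ 1.8307e+7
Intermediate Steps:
J = 21 (J = 4 + 17 = 21)
E(Y, a) = Y*a² (E(Y, a) = (Y*a)*a = Y*a²)
u(M) = (1952 + M)*(M + M³) (u(M) = (M + M*M²)*(M + 1952) = (M + M³)*(1952 + M) = (1952 + M)*(M + M³))
o(W) = 11*W/3 (o(W) = ((12 + 21)*W)/9 = (33*W)/9 = 11*W/3)
u(21) + o(-1835) = 21*(1952 + 21 + 21³ + 1952*21²) + (11/3)*(-1835) = 21*(1952 + 21 + 9261 + 1952*441) - 20185/3 = 21*(1952 + 21 + 9261 + 860832) - 20185/3 = 21*872066 - 20185/3 = 18313386 - 20185/3 = 54919973/3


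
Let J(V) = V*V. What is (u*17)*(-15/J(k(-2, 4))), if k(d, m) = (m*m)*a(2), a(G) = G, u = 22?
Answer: -2805/512 ≈ -5.4785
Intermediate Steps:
k(d, m) = 2*m**2 (k(d, m) = (m*m)*2 = m**2*2 = 2*m**2)
J(V) = V**2
(u*17)*(-15/J(k(-2, 4))) = (22*17)*(-15/((2*4**2)**2)) = 374*(-15/((2*16)**2)) = 374*(-15/(32**2)) = 374*(-15/1024) = -2805/512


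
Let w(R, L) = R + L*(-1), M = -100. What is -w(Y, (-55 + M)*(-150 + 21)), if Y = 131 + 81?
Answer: 19783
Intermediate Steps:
Y = 212
w(R, L) = R - L
-w(Y, (-55 + M)*(-150 + 21)) = -(212 - (-55 - 100)*(-150 + 21)) = -(212 - (-155)*(-129)) = -(212 - 1*19995) = -(212 - 19995) = -1*(-19783) = 19783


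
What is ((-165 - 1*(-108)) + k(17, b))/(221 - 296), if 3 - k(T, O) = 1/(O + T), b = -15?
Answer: 109/150 ≈ 0.72667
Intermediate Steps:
k(T, O) = 3 - 1/(O + T)
((-165 - 1*(-108)) + k(17, b))/(221 - 296) = ((-165 - 1*(-108)) + (-1 + 3*(-15) + 3*17)/(-15 + 17))/(221 - 296) = ((-165 + 108) + (-1 - 45 + 51)/2)/(-75) = (-57 + (1/2)*5)*(-1/75) = (-57 + 5/2)*(-1/75) = -109/2*(-1/75) = 109/150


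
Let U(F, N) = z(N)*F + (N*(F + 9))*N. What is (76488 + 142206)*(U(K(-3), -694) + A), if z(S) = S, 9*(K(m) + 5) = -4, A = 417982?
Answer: 466746357336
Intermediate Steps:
K(m) = -49/9 (K(m) = -5 + (⅑)*(-4) = -5 - 4/9 = -49/9)
U(F, N) = F*N + N²*(9 + F) (U(F, N) = N*F + (N*(F + 9))*N = F*N + (N*(9 + F))*N = F*N + N²*(9 + F))
(76488 + 142206)*(U(K(-3), -694) + A) = (76488 + 142206)*(-694*(-49/9 + 9*(-694) - 49/9*(-694)) + 417982) = 218694*(-694*(-49/9 - 6246 + 34006/9) + 417982) = 218694*(-694*(-2473) + 417982) = 218694*(1716262 + 417982) = 218694*2134244 = 466746357336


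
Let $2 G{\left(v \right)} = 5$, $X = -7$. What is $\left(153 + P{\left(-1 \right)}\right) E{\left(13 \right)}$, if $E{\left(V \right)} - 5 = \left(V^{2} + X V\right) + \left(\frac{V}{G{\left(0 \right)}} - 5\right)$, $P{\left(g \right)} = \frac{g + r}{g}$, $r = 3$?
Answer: $\frac{62816}{5} \approx 12563.0$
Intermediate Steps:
$G{\left(v \right)} = \frac{5}{2}$ ($G{\left(v \right)} = \frac{1}{2} \cdot 5 = \frac{5}{2}$)
$P{\left(g \right)} = \frac{3 + g}{g}$ ($P{\left(g \right)} = \frac{g + 3}{g} = \frac{3 + g}{g}$)
$E{\left(V \right)} = V^{2} - \frac{33 V}{5}$ ($E{\left(V \right)} = 5 + \left(\left(V^{2} - 7 V\right) + \left(\frac{V}{\frac{5}{2}} - 5\right)\right) = 5 + \left(\left(V^{2} - 7 V\right) + \left(V \frac{2}{5} - 5\right)\right) = 5 + \left(\left(V^{2} - 7 V\right) + \left(\frac{2 V}{5} - 5\right)\right) = 5 + \left(\left(V^{2} - 7 V\right) + \left(-5 + \frac{2 V}{5}\right)\right) = 5 - \left(5 - V^{2} + \frac{33 V}{5}\right) = V^{2} - \frac{33 V}{5}$)
$\left(153 + P{\left(-1 \right)}\right) E{\left(13 \right)} = \left(153 + \frac{3 - 1}{-1}\right) \frac{1}{5} \cdot 13 \left(-33 + 5 \cdot 13\right) = \left(153 - 2\right) \frac{1}{5} \cdot 13 \left(-33 + 65\right) = \left(153 - 2\right) \frac{1}{5} \cdot 13 \cdot 32 = 151 \cdot \frac{416}{5} = \frac{62816}{5}$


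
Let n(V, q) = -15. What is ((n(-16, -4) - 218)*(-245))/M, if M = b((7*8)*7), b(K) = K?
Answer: 1165/8 ≈ 145.63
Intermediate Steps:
M = 392 (M = (7*8)*7 = 56*7 = 392)
((n(-16, -4) - 218)*(-245))/M = ((-15 - 218)*(-245))/392 = -233*(-245)*(1/392) = 57085*(1/392) = 1165/8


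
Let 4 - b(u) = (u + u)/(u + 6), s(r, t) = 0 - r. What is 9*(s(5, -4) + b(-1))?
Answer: -27/5 ≈ -5.4000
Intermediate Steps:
s(r, t) = -r
b(u) = 4 - 2*u/(6 + u) (b(u) = 4 - (u + u)/(u + 6) = 4 - 2*u/(6 + u))
9*(s(5, -4) + b(-1)) = 9*(-1*5 + 2*(12 - 1)/(6 - 1)) = 9*(-5 + 2*11/5) = 9*(-5 + 2*(⅕)*11) = 9*(-5 + 22/5) = 9*(-⅗) = -27/5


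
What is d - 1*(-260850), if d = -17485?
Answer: 243365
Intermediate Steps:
d - 1*(-260850) = -17485 - 1*(-260850) = -17485 + 260850 = 243365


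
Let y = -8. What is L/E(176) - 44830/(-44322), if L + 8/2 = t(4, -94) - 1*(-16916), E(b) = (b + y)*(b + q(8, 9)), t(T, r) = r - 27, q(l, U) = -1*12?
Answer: 329894477/203526624 ≈ 1.6209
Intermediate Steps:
q(l, U) = -12
t(T, r) = -27 + r
E(b) = (-12 + b)*(-8 + b) (E(b) = (b - 8)*(b - 12) = (-8 + b)*(-12 + b) = (-12 + b)*(-8 + b))
L = 16791 (L = -4 + ((-27 - 94) - 1*(-16916)) = -4 + (-121 + 16916) = -4 + 16795 = 16791)
L/E(176) - 44830/(-44322) = 16791/(96 + 176² - 20*176) - 44830/(-44322) = 16791/(96 + 30976 - 3520) - 44830*(-1/44322) = 16791/27552 + 22415/22161 = 16791*(1/27552) + 22415/22161 = 5597/9184 + 22415/22161 = 329894477/203526624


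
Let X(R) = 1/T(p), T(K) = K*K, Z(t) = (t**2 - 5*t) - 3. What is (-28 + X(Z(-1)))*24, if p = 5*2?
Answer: -16794/25 ≈ -671.76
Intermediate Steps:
p = 10
Z(t) = -3 + t**2 - 5*t
T(K) = K**2
X(R) = 1/100 (X(R) = 1/(10**2) = 1/100)
(-28 + X(Z(-1)))*24 = (-28 + 1/100)*24 = -2799/100*24 = -16794/25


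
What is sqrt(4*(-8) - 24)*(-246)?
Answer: -492*I*sqrt(14) ≈ -1840.9*I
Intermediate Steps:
sqrt(4*(-8) - 24)*(-246) = sqrt(-32 - 24)*(-246) = sqrt(-56)*(-246) = (2*I*sqrt(14))*(-246) = -492*I*sqrt(14)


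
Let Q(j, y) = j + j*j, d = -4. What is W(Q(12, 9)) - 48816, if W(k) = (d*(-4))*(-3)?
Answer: -48864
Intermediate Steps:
Q(j, y) = j + j**2
W(k) = -48 (W(k) = -4*(-4)*(-3) = 16*(-3) = -48)
W(Q(12, 9)) - 48816 = -48 - 48816 = -48864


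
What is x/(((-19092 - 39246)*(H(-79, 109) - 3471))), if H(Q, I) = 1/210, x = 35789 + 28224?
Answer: 320065/1012454601 ≈ 0.00031613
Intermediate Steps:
x = 64013
H(Q, I) = 1/210
x/(((-19092 - 39246)*(H(-79, 109) - 3471))) = 64013/(((-19092 - 39246)*(1/210 - 3471))) = 64013/((-58338*(-728909/210))) = 64013/(1012454601/5) = 64013*(5/1012454601) = 320065/1012454601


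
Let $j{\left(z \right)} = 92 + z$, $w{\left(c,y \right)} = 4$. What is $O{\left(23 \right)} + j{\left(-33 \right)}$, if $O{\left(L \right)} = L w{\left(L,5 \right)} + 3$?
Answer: $154$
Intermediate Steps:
$O{\left(L \right)} = 3 + 4 L$ ($O{\left(L \right)} = L 4 + 3 = 4 L + 3 = 3 + 4 L$)
$O{\left(23 \right)} + j{\left(-33 \right)} = \left(3 + 4 \cdot 23\right) + \left(92 - 33\right) = \left(3 + 92\right) + 59 = 95 + 59 = 154$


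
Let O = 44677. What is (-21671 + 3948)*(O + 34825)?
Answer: -1409013946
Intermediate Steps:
(-21671 + 3948)*(O + 34825) = (-21671 + 3948)*(44677 + 34825) = -17723*79502 = -1409013946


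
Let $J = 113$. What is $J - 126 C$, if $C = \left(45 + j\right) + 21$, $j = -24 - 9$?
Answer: $-4045$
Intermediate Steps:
$j = -33$
$C = 33$ ($C = \left(45 - 33\right) + 21 = 12 + 21 = 33$)
$J - 126 C = 113 - 4158 = -4045$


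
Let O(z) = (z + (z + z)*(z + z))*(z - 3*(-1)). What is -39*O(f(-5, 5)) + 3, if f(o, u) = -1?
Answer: -231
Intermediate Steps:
O(z) = (3 + z)*(z + 4*z²) (O(z) = (z + (2*z)*(2*z))*(z + 3) = (z + 4*z²)*(3 + z) = (3 + z)*(z + 4*z²))
-39*O(f(-5, 5)) + 3 = -(-39)*(3 + 4*(-1)² + 13*(-1)) + 3 = -(-39)*(3 + 4*1 - 13) + 3 = -(-39)*(3 + 4 - 13) + 3 = -(-39)*(-6) + 3 = -39*6 + 3 = -234 + 3 = -231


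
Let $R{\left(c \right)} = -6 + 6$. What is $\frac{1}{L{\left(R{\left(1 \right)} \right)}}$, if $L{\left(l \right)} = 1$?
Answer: $1$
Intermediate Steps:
$R{\left(c \right)} = 0$
$\frac{1}{L{\left(R{\left(1 \right)} \right)}} = 1^{-1} = 1$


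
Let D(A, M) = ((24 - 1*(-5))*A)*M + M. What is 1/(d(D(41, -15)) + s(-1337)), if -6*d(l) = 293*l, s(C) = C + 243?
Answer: 1/870581 ≈ 1.1487e-6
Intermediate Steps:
s(C) = 243 + C
D(A, M) = M + 29*A*M (D(A, M) = ((24 + 5)*A)*M + M = (29*A)*M + M = 29*A*M + M = M + 29*A*M)
d(l) = -293*l/6
1/(d(D(41, -15)) + s(-1337)) = 1/(-(-1465)*(1 + 29*41)/2 + (243 - 1337)) = 1/(-(-1465)*(1 + 1189)/2 - 1094) = 1/(-(-1465)*1190/2 - 1094) = 1/(-293/6*(-17850) - 1094) = 1/(871675 - 1094) = 1/870581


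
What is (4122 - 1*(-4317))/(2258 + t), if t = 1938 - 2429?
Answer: 2813/589 ≈ 4.7759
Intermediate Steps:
t = -491
(4122 - 1*(-4317))/(2258 + t) = (4122 - 1*(-4317))/(2258 - 491) = (4122 + 4317)/1767 = 8439*(1/1767) = 2813/589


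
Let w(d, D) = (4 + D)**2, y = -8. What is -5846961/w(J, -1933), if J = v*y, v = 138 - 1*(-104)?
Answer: -1948987/1240347 ≈ -1.5713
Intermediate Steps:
v = 242 (v = 138 + 104 = 242)
J = -1936 (J = 242*(-8) = -1936)
-5846961/w(J, -1933) = -5846961/(4 - 1933)**2 = -5846961/((-1929)**2) = -5846961/3721041 = -5846961*1/3721041 = -1948987/1240347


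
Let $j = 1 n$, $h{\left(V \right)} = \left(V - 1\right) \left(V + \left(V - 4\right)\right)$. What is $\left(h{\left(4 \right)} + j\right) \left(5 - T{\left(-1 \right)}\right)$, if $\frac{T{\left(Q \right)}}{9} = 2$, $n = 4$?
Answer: $-208$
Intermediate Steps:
$T{\left(Q \right)} = 18$ ($T{\left(Q \right)} = 9 \cdot 2 = 18$)
$h{\left(V \right)} = \left(-1 + V\right) \left(-4 + 2 V\right)$ ($h{\left(V \right)} = \left(-1 + V\right) \left(V + \left(-4 + V\right)\right) = \left(-1 + V\right) \left(-4 + 2 V\right)$)
$j = 4$ ($j = 1 \cdot 4 = 4$)
$\left(h{\left(4 \right)} + j\right) \left(5 - T{\left(-1 \right)}\right) = \left(\left(4 - 24 + 2 \cdot 4^{2}\right) + 4\right) \left(5 - 18\right) = \left(\left(4 - 24 + 2 \cdot 16\right) + 4\right) \left(5 - 18\right) = \left(\left(4 - 24 + 32\right) + 4\right) \left(-13\right) = \left(12 + 4\right) \left(-13\right) = 16 \left(-13\right) = -208$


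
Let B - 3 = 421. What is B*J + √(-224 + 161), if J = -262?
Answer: -111088 + 3*I*√7 ≈ -1.1109e+5 + 7.9373*I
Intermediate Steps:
B = 424 (B = 3 + 421 = 424)
B*J + √(-224 + 161) = 424*(-262) + √(-224 + 161) = -111088 + √(-63) = -111088 + 3*I*√7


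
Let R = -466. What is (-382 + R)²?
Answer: 719104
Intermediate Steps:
(-382 + R)² = (-382 - 466)² = (-848)² = 719104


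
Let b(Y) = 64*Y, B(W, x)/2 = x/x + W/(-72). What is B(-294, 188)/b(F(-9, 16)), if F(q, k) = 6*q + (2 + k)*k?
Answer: 61/89856 ≈ 0.00067886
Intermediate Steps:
B(W, x) = 2 - W/36 (B(W, x) = 2*(x/x + W/(-72)) = 2*(1 + W*(-1/72)) = 2*(1 - W/72) = 2 - W/36)
F(q, k) = 6*q + k*(2 + k)
B(-294, 188)/b(F(-9, 16)) = (2 - 1/36*(-294))/((64*(16² + 2*16 + 6*(-9)))) = (2 + 49/6)/((64*(256 + 32 - 54))) = 61/(6*((64*234))) = (61/6)/14976 = (61/6)*(1/14976) = 61/89856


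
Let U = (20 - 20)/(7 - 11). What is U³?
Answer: 0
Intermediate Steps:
U = 0 (U = 0/(-4) = 0*(-¼) = 0)
U³ = 0³ = 0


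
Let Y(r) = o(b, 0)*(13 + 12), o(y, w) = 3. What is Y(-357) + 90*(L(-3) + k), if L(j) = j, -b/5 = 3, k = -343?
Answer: -31065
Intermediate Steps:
b = -15 (b = -5*3 = -15)
Y(r) = 75 (Y(r) = 3*(13 + 12) = 3*25 = 75)
Y(-357) + 90*(L(-3) + k) = 75 + 90*(-3 - 343) = 75 + 90*(-346) = 75 - 31140 = -31065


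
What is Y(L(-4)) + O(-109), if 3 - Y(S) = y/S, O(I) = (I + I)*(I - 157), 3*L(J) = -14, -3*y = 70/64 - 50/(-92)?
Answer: 597538059/10304 ≈ 57991.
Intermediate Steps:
y = -1205/2208 (y = -(70/64 - 50/(-92))/3 = -(70*(1/64) - 50*(-1/92))/3 = -(35/32 + 25/46)/3 = -⅓*1205/736 = -1205/2208 ≈ -0.54574)
L(J) = -14/3 (L(J) = (⅓)*(-14) = -14/3)
O(I) = 2*I*(-157 + I) (O(I) = (2*I)*(-157 + I) = 2*I*(-157 + I))
Y(S) = 3 + 1205/(2208*S) (Y(S) = 3 - (-1205)/(2208*S) = 3 + 1205/(2208*S))
Y(L(-4)) + O(-109) = (3 + 1205/(2208*(-14/3))) + 2*(-109)*(-157 - 109) = (3 + (1205/2208)*(-3/14)) + 2*(-109)*(-266) = (3 - 1205/10304) + 57988 = 29707/10304 + 57988 = 597538059/10304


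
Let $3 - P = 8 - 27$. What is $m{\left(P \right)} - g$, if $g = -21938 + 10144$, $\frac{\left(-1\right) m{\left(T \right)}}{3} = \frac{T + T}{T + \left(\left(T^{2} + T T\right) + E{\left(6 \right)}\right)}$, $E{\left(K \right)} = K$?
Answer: $\frac{978891}{83} \approx 11794.0$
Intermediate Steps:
$P = 22$ ($P = 3 - \left(8 - 27\right) = 3 - -19 = 3 + 19 = 22$)
$m{\left(T \right)} = - \frac{6 T}{6 + T + 2 T^{2}}$ ($m{\left(T \right)} = - 3 \frac{T + T}{T + \left(\left(T^{2} + T T\right) + 6\right)} = - 3 \frac{2 T}{T + \left(\left(T^{2} + T^{2}\right) + 6\right)} = - 3 \frac{2 T}{T + \left(2 T^{2} + 6\right)} = - 3 \frac{2 T}{T + \left(6 + 2 T^{2}\right)} = - 3 \frac{2 T}{6 + T + 2 T^{2}} = - \frac{6 T}{6 + T + 2 T^{2}}$)
$g = -11794$
$m{\left(P \right)} - g = \left(-6\right) 22 \frac{1}{6 + 22 + 2 \cdot 22^{2}} - -11794 = \left(-6\right) 22 \frac{1}{6 + 22 + 2 \cdot 484} + 11794 = \left(-6\right) 22 \frac{1}{6 + 22 + 968} + 11794 = \left(-6\right) 22 \cdot \frac{1}{996} + 11794 = - \frac{11}{83} + 11794 = \frac{978891}{83}$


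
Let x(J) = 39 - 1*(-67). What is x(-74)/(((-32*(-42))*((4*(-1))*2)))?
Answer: -53/5376 ≈ -0.0098586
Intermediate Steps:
x(J) = 106 (x(J) = 39 + 67 = 106)
x(-74)/(((-32*(-42))*((4*(-1))*2))) = 106/(((-32*(-42))*((4*(-1))*2))) = 106/((1344*(-4*2))) = 106/((1344*(-8))) = 106/(-10752) = 106*(-1/10752) = -53/5376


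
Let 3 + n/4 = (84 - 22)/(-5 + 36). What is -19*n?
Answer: 76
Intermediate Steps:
n = -4 (n = -12 + 4*((84 - 22)/(-5 + 36)) = -12 + 4*(62/31) = -12 + 4*(62*(1/31)) = -12 + 4*2 = -12 + 8 = -4)
-19*n = -19*(-4) = 76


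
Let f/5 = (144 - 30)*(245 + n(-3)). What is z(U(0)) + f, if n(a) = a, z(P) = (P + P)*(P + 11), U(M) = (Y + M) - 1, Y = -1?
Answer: 137904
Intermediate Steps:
U(M) = -2 + M (U(M) = (-1 + M) - 1 = -2 + M)
z(P) = 2*P*(11 + P) (z(P) = (2*P)*(11 + P) = 2*P*(11 + P))
f = 137940 (f = 5*((144 - 30)*(245 - 3)) = 5*(114*242) = 5*27588 = 137940)
z(U(0)) + f = 2*(-2 + 0)*(11 + (-2 + 0)) + 137940 = 2*(-2)*(11 - 2) + 137940 = 2*(-2)*9 + 137940 = -36 + 137940 = 137904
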